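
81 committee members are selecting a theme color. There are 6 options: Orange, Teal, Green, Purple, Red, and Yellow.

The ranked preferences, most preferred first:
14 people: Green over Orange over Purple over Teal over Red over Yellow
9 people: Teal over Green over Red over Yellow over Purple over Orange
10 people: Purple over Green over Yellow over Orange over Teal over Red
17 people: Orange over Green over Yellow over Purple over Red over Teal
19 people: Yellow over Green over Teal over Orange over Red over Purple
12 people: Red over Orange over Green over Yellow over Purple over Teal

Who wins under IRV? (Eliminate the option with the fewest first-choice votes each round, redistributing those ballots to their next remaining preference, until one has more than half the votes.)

Round 1: Orange 17, Teal 9, Green 14, Purple 10, Red 12, Yellow 19. Teal eliminated.
Round 2: Orange 17, Green 23, Purple 10, Red 12, Yellow 19. Purple eliminated.
Round 3: Orange 17, Green 33, Red 12, Yellow 19. Red eliminated.
Round 4: Orange 29, Green 33, Yellow 19. Yellow eliminated.
Round 5: Orange 29, Green 52. Green has a majority (≥41).

Green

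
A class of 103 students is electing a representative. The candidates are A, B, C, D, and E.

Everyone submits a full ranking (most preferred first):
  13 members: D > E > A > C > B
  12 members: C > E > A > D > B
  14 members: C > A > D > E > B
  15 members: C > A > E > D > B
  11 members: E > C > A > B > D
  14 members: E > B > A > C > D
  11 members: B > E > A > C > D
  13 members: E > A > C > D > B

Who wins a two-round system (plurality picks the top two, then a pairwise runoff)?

Round 1 first-place votes: A 0, B 11, C 41, D 13, E 38. C and E advance.
Runoff: C is ranked above E on 41 ballots, E above C on 62.

E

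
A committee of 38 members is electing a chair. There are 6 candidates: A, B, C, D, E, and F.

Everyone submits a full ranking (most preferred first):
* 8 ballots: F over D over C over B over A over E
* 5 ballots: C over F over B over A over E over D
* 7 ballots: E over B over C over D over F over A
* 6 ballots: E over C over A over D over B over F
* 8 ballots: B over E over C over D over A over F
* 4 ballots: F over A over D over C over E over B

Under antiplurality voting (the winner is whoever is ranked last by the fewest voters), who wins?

Last-place votes: A 7, B 4, C 0, D 5, E 8, F 14.

C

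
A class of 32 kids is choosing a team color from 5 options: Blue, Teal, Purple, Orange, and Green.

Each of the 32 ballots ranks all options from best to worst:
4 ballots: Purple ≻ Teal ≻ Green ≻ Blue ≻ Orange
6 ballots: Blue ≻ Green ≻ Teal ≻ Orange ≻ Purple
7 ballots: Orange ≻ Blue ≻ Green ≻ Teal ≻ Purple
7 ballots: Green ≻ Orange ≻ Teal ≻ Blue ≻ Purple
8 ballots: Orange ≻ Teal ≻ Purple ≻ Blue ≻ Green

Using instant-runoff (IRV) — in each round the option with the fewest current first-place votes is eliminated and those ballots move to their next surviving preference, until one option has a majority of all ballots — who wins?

Green

Round 1: Blue 6, Teal 0, Purple 4, Orange 15, Green 7. Teal eliminated.
Round 2: Blue 6, Purple 4, Orange 15, Green 7. Purple eliminated.
Round 3: Blue 6, Orange 15, Green 11. Blue eliminated.
Round 4: Orange 15, Green 17. Green has a majority (≥17).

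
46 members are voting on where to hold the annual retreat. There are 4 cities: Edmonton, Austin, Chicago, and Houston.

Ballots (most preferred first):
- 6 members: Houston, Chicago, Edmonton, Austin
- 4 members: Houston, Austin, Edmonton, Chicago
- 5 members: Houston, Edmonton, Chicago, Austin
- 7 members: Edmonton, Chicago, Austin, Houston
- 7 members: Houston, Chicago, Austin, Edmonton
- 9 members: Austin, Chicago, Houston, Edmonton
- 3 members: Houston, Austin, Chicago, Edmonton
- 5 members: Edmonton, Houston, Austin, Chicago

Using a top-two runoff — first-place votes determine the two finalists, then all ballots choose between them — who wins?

Round 1 first-place votes: Edmonton 12, Austin 9, Chicago 0, Houston 25. Houston and Edmonton advance.
Runoff: Houston is ranked above Edmonton on 34 ballots, Edmonton above Houston on 12.

Houston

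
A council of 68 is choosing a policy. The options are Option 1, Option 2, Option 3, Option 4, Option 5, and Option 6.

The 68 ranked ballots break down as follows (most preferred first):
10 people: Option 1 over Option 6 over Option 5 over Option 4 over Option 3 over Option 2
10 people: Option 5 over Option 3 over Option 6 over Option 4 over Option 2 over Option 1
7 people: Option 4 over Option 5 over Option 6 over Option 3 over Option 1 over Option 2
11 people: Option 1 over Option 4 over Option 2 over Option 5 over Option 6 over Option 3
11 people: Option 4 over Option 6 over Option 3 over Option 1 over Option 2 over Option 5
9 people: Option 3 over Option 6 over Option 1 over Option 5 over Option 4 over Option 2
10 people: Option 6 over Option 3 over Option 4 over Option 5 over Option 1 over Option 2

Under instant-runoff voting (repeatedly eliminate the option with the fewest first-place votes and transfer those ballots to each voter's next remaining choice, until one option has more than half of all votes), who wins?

Round 1: Option 1 21, Option 2 0, Option 3 9, Option 4 18, Option 5 10, Option 6 10. Option 2 eliminated.
Round 2: Option 1 21, Option 3 9, Option 4 18, Option 5 10, Option 6 10. Option 3 eliminated.
Round 3: Option 1 21, Option 4 18, Option 5 10, Option 6 19. Option 5 eliminated.
Round 4: Option 1 21, Option 4 18, Option 6 29. Option 4 eliminated.
Round 5: Option 1 21, Option 6 47. Option 6 has a majority (≥35).

Option 6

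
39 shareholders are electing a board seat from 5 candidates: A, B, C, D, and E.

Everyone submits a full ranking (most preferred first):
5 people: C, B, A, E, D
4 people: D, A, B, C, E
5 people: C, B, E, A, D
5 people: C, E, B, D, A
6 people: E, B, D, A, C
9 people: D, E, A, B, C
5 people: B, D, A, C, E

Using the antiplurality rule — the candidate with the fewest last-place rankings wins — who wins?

B

Last-place votes: A 5, B 0, C 15, D 10, E 9.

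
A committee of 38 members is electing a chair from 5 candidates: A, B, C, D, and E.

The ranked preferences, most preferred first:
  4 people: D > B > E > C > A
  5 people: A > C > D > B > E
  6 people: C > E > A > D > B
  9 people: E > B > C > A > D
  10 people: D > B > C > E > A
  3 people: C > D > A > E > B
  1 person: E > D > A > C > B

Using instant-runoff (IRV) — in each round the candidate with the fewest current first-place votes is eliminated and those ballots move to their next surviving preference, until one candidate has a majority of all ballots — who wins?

Round 1: A 5, B 0, C 9, D 14, E 10. B eliminated.
Round 2: A 5, C 9, D 14, E 10. A eliminated.
Round 3: C 14, D 14, E 10. E eliminated.
Round 4: C 23, D 15. C has a majority (≥20).

C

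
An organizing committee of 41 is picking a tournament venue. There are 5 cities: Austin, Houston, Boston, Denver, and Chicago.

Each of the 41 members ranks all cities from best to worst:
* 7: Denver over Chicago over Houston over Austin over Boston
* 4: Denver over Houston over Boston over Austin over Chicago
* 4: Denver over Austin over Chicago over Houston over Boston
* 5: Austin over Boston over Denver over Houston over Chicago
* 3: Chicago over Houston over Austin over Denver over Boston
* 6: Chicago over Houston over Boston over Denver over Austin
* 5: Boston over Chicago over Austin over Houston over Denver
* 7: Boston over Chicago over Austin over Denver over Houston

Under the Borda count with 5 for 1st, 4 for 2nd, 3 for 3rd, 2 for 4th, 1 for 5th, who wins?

Chicago

Austin: 7×2 + 4×2 + 4×4 + 5×5 + 3×3 + 6×1 + 5×3 + 7×3 = 114
Houston: 7×3 + 4×4 + 4×2 + 5×2 + 3×4 + 6×4 + 5×2 + 7×1 = 108
Boston: 7×1 + 4×3 + 4×1 + 5×4 + 3×1 + 6×3 + 5×5 + 7×5 = 124
Denver: 7×5 + 4×5 + 4×5 + 5×3 + 3×2 + 6×2 + 5×1 + 7×2 = 127
Chicago: 7×4 + 4×1 + 4×3 + 5×1 + 3×5 + 6×5 + 5×4 + 7×4 = 142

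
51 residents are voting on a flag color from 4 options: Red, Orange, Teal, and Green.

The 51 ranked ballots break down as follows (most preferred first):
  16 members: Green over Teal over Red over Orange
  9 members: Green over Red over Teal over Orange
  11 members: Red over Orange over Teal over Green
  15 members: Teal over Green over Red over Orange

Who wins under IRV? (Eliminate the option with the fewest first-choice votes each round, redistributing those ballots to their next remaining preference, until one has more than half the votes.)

Round 1: Red 11, Orange 0, Teal 15, Green 25. Orange eliminated.
Round 2: Red 11, Teal 15, Green 25. Red eliminated.
Round 3: Teal 26, Green 25. Teal has a majority (≥26).

Teal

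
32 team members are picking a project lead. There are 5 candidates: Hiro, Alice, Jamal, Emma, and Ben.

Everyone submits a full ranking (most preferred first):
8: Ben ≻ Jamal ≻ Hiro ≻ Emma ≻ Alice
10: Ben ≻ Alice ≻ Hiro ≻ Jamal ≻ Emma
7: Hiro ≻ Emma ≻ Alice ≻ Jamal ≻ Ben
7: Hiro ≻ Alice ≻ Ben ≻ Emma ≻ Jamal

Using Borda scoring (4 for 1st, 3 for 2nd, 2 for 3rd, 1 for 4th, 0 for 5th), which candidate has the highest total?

Hiro

Hiro: 8×2 + 10×2 + 7×4 + 7×4 = 92
Alice: 8×0 + 10×3 + 7×2 + 7×3 = 65
Jamal: 8×3 + 10×1 + 7×1 + 7×0 = 41
Emma: 8×1 + 10×0 + 7×3 + 7×1 = 36
Ben: 8×4 + 10×4 + 7×0 + 7×2 = 86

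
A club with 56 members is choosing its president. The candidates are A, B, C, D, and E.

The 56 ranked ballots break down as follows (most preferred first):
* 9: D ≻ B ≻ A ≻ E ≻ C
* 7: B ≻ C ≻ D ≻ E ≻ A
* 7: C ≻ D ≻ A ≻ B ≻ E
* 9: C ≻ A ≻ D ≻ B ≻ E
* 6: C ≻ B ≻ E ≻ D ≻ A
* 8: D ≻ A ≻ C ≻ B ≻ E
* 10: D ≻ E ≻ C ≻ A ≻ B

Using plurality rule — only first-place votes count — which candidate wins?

First-place votes: A 0, B 7, C 22, D 27, E 0.

D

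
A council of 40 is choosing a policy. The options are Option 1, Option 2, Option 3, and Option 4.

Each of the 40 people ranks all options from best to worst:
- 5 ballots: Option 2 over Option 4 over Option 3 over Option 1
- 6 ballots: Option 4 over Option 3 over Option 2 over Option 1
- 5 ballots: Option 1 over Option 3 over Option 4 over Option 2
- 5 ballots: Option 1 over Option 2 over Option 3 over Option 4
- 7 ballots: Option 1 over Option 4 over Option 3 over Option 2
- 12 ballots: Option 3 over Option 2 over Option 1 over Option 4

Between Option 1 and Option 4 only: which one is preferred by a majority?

Option 1

Option 1 is ranked above Option 4 on 29 ballots; Option 4 above Option 1 on 11.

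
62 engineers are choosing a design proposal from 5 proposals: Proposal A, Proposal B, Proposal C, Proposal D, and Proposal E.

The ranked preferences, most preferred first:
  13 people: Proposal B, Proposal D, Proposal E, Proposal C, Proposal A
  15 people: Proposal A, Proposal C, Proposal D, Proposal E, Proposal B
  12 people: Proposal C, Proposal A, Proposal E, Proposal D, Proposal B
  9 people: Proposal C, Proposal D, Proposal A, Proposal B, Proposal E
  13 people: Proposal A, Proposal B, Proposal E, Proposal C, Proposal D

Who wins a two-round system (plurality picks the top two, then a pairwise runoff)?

Round 1 first-place votes: Proposal A 28, Proposal B 13, Proposal C 21, Proposal D 0, Proposal E 0. Proposal A and Proposal C advance.
Runoff: Proposal A is ranked above Proposal C on 28 ballots, Proposal C above Proposal A on 34.

Proposal C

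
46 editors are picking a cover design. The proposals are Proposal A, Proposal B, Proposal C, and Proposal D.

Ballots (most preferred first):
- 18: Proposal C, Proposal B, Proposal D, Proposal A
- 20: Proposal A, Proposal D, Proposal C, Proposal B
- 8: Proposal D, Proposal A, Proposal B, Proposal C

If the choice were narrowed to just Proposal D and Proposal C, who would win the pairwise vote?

Proposal D is ranked above Proposal C on 28 ballots; Proposal C above Proposal D on 18.

Proposal D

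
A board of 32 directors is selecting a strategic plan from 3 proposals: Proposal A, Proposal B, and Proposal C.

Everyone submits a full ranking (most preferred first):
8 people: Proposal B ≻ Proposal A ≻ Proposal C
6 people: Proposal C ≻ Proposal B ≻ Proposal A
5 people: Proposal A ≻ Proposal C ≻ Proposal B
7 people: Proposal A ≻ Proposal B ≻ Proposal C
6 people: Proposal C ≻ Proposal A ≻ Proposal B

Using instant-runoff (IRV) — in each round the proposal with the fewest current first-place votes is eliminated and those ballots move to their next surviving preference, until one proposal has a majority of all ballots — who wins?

Round 1: Proposal A 12, Proposal B 8, Proposal C 12. Proposal B eliminated.
Round 2: Proposal A 20, Proposal C 12. Proposal A has a majority (≥17).

Proposal A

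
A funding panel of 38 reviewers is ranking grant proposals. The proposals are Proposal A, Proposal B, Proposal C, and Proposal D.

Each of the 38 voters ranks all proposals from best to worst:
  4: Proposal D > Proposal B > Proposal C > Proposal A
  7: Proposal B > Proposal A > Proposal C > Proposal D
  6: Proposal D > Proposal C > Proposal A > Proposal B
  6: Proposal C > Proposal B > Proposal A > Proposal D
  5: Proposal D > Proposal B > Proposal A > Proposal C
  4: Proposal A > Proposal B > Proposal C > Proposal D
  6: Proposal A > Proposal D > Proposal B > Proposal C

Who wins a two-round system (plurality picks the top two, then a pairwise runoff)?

Round 1 first-place votes: Proposal A 10, Proposal B 7, Proposal C 6, Proposal D 15. Proposal D and Proposal A advance.
Runoff: Proposal D is ranked above Proposal A on 15 ballots, Proposal A above Proposal D on 23.

Proposal A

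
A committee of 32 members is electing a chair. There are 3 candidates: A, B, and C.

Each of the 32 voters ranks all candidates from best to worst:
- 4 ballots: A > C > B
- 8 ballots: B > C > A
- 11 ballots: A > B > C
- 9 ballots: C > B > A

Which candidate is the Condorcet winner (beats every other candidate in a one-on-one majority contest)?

B

B vs A: 17–15
B vs C: 19–13
B beats every other candidate.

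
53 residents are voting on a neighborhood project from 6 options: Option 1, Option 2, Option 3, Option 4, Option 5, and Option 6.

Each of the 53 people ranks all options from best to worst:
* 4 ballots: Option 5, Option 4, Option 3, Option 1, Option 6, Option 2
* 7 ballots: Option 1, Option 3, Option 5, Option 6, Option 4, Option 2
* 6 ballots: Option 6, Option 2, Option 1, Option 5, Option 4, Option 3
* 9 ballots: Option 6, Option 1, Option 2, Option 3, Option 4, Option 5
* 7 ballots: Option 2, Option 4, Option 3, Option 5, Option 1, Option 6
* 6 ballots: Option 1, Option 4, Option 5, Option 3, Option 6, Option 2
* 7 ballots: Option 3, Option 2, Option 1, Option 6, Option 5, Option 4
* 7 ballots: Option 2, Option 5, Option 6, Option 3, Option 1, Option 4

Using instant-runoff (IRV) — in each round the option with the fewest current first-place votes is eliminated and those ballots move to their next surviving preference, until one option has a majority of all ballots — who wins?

Round 1: Option 1 13, Option 2 14, Option 3 7, Option 4 0, Option 5 4, Option 6 15. Option 4 eliminated.
Round 2: Option 1 13, Option 2 14, Option 3 7, Option 5 4, Option 6 15. Option 5 eliminated.
Round 3: Option 1 13, Option 2 14, Option 3 11, Option 6 15. Option 3 eliminated.
Round 4: Option 1 17, Option 2 21, Option 6 15. Option 6 eliminated.
Round 5: Option 1 26, Option 2 27. Option 2 has a majority (≥27).

Option 2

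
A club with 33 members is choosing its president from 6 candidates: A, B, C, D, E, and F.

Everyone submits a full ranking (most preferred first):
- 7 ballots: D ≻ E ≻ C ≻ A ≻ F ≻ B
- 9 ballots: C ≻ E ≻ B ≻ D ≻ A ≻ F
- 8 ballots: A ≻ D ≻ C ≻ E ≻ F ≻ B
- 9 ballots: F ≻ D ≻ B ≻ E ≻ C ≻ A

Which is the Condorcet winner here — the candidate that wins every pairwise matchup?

D vs A: 25–8
D vs B: 24–9
D vs C: 24–9
D vs E: 24–9
D vs F: 24–9
D beats every other candidate.

D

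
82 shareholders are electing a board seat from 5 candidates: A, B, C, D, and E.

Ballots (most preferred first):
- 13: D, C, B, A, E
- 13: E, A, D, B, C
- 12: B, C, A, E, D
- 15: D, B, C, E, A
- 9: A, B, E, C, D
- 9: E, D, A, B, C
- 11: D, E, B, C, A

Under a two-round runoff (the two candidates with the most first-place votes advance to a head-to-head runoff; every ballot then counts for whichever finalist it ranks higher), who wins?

Round 1 first-place votes: A 9, B 12, C 0, D 39, E 22. D and E advance.
Runoff: D is ranked above E on 39 ballots, E above D on 43.

E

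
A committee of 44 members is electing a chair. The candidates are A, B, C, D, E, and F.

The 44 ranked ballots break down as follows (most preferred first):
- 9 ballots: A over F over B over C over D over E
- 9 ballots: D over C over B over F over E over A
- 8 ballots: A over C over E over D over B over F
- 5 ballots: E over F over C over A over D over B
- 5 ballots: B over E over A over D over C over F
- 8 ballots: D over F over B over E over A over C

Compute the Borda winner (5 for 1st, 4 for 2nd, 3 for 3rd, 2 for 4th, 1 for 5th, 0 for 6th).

A: 9×5 + 9×0 + 8×5 + 5×2 + 5×3 + 8×1 = 118
B: 9×3 + 9×3 + 8×1 + 5×0 + 5×5 + 8×3 = 111
C: 9×2 + 9×4 + 8×4 + 5×3 + 5×1 + 8×0 = 106
D: 9×1 + 9×5 + 8×2 + 5×1 + 5×2 + 8×5 = 125
E: 9×0 + 9×1 + 8×3 + 5×5 + 5×4 + 8×2 = 94
F: 9×4 + 9×2 + 8×0 + 5×4 + 5×0 + 8×4 = 106

D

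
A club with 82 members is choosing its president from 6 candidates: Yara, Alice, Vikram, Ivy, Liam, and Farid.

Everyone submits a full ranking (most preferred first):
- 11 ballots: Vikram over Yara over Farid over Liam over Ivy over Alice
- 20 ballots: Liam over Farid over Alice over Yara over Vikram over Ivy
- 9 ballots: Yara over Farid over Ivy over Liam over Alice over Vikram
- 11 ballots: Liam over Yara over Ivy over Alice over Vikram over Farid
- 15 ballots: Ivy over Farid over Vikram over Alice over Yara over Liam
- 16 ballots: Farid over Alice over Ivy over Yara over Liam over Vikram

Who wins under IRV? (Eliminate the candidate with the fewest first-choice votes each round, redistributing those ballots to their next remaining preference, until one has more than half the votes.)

Farid

Round 1: Yara 9, Alice 0, Vikram 11, Ivy 15, Liam 31, Farid 16. Alice eliminated.
Round 2: Yara 9, Vikram 11, Ivy 15, Liam 31, Farid 16. Yara eliminated.
Round 3: Vikram 11, Ivy 15, Liam 31, Farid 25. Vikram eliminated.
Round 4: Ivy 15, Liam 31, Farid 36. Ivy eliminated.
Round 5: Liam 31, Farid 51. Farid has a majority (≥42).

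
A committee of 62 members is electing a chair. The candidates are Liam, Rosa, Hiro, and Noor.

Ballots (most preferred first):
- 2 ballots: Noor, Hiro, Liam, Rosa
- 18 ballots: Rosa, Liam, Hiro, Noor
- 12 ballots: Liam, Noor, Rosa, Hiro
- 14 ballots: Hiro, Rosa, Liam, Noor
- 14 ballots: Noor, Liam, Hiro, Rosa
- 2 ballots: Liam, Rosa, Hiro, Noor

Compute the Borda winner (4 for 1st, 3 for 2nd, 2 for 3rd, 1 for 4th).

Liam

Liam: 2×2 + 18×3 + 12×4 + 14×2 + 14×3 + 2×4 = 184
Rosa: 2×1 + 18×4 + 12×2 + 14×3 + 14×1 + 2×3 = 160
Hiro: 2×3 + 18×2 + 12×1 + 14×4 + 14×2 + 2×2 = 142
Noor: 2×4 + 18×1 + 12×3 + 14×1 + 14×4 + 2×1 = 134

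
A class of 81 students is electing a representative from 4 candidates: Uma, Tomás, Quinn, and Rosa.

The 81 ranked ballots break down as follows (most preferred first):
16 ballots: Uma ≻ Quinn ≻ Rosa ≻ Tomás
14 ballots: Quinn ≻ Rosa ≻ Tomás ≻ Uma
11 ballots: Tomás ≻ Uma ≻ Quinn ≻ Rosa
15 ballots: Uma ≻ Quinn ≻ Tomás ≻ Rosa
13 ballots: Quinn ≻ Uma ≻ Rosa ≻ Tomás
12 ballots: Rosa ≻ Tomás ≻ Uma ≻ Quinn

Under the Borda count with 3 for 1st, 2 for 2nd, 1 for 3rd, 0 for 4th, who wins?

Quinn

Uma: 16×3 + 14×0 + 11×2 + 15×3 + 13×2 + 12×1 = 153
Tomás: 16×0 + 14×1 + 11×3 + 15×1 + 13×0 + 12×2 = 86
Quinn: 16×2 + 14×3 + 11×1 + 15×2 + 13×3 + 12×0 = 154
Rosa: 16×1 + 14×2 + 11×0 + 15×0 + 13×1 + 12×3 = 93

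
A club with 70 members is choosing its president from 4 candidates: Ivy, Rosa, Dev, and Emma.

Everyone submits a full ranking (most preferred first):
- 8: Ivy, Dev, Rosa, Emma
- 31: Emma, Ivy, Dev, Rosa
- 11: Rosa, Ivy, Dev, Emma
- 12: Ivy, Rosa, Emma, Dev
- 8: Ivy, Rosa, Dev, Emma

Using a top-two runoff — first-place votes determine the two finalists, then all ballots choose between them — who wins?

Round 1 first-place votes: Ivy 28, Rosa 11, Dev 0, Emma 31. Emma and Ivy advance.
Runoff: Emma is ranked above Ivy on 31 ballots, Ivy above Emma on 39.

Ivy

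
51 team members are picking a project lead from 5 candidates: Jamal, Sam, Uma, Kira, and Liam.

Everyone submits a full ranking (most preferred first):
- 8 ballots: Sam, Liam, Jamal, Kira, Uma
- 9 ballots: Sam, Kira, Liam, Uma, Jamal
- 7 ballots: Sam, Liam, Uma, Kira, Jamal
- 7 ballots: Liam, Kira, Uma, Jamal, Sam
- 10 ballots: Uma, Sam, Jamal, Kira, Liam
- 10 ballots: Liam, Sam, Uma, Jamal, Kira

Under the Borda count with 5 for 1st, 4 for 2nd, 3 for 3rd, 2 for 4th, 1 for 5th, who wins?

Sam

Jamal: 8×3 + 9×1 + 7×1 + 7×2 + 10×3 + 10×2 = 104
Sam: 8×5 + 9×5 + 7×5 + 7×1 + 10×4 + 10×4 = 207
Uma: 8×1 + 9×2 + 7×3 + 7×3 + 10×5 + 10×3 = 148
Kira: 8×2 + 9×4 + 7×2 + 7×4 + 10×2 + 10×1 = 124
Liam: 8×4 + 9×3 + 7×4 + 7×5 + 10×1 + 10×5 = 182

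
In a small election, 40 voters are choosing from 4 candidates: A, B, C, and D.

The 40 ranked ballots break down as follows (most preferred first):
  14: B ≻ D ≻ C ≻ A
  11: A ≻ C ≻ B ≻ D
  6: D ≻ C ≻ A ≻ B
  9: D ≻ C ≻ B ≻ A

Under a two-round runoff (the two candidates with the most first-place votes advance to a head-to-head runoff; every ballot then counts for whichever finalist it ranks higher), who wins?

B

Round 1 first-place votes: A 11, B 14, C 0, D 15. D and B advance.
Runoff: D is ranked above B on 15 ballots, B above D on 25.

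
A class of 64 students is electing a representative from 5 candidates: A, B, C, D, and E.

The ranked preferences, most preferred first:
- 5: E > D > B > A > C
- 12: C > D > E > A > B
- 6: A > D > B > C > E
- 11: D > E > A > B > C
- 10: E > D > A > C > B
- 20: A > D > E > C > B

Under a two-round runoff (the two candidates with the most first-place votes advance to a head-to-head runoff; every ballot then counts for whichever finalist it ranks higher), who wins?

Round 1 first-place votes: A 26, B 0, C 12, D 11, E 15. A and E advance.
Runoff: A is ranked above E on 26 ballots, E above A on 38.

E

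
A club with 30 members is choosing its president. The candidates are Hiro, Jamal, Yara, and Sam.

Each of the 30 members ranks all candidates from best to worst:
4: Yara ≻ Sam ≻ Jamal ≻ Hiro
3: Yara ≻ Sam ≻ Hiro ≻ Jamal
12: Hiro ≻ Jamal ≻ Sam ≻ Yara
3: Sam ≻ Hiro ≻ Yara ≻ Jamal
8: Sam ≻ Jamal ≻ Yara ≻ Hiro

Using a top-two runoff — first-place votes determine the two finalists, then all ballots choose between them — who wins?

Round 1 first-place votes: Hiro 12, Jamal 0, Yara 7, Sam 11. Hiro and Sam advance.
Runoff: Hiro is ranked above Sam on 12 ballots, Sam above Hiro on 18.

Sam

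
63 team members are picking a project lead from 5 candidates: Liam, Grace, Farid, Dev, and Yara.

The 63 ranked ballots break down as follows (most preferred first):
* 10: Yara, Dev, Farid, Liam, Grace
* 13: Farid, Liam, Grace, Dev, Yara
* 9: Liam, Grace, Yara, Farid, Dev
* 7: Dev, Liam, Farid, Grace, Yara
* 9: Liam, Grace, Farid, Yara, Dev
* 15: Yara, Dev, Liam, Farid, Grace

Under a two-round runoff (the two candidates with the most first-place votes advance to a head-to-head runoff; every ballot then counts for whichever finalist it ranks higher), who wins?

Liam

Round 1 first-place votes: Liam 18, Grace 0, Farid 13, Dev 7, Yara 25. Yara and Liam advance.
Runoff: Yara is ranked above Liam on 25 ballots, Liam above Yara on 38.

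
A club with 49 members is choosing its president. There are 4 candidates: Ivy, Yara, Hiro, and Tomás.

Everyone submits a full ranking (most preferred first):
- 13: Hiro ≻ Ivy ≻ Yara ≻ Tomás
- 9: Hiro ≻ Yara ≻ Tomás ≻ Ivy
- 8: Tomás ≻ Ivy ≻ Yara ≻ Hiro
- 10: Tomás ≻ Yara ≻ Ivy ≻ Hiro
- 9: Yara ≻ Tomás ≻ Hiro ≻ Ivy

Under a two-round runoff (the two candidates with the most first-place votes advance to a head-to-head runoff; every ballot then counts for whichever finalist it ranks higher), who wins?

Tomás

Round 1 first-place votes: Ivy 0, Yara 9, Hiro 22, Tomás 18. Hiro and Tomás advance.
Runoff: Hiro is ranked above Tomás on 22 ballots, Tomás above Hiro on 27.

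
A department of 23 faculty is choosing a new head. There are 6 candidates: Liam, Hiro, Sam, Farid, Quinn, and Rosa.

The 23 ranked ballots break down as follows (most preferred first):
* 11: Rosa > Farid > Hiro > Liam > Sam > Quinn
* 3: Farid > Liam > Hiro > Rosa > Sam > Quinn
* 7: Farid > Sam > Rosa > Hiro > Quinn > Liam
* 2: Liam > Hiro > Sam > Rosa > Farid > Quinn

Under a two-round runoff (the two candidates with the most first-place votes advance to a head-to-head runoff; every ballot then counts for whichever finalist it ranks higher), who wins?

Rosa

Round 1 first-place votes: Liam 2, Hiro 0, Sam 0, Farid 10, Quinn 0, Rosa 11. Rosa and Farid advance.
Runoff: Rosa is ranked above Farid on 13 ballots, Farid above Rosa on 10.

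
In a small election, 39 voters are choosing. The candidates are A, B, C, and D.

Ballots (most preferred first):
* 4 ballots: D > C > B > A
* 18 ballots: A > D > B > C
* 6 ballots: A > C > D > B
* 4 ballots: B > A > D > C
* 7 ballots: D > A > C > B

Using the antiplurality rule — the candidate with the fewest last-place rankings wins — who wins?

Last-place votes: A 4, B 13, C 22, D 0.

D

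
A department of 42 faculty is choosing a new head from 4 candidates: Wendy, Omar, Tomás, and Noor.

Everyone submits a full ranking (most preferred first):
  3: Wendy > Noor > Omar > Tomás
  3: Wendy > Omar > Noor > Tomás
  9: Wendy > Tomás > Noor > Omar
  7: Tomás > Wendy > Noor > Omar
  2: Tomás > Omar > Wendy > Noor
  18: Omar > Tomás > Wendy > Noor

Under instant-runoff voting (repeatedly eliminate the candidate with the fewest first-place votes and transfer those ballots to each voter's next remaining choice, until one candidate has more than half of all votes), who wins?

Round 1: Wendy 15, Omar 18, Tomás 9, Noor 0. Noor eliminated.
Round 2: Wendy 15, Omar 18, Tomás 9. Tomás eliminated.
Round 3: Wendy 22, Omar 20. Wendy has a majority (≥22).

Wendy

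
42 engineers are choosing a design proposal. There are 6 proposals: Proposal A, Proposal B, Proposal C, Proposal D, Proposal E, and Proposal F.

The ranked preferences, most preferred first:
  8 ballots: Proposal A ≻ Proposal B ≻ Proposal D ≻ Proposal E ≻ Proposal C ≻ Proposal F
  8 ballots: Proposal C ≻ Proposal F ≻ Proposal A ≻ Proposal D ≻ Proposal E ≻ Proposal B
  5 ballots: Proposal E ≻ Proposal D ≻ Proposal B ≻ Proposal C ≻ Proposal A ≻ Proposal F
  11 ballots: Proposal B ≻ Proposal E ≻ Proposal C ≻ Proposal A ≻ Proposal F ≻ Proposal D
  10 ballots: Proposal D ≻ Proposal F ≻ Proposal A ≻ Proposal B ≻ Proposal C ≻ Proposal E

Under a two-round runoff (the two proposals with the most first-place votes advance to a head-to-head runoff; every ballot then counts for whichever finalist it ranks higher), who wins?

Proposal D

Round 1 first-place votes: Proposal A 8, Proposal B 11, Proposal C 8, Proposal D 10, Proposal E 5, Proposal F 0. Proposal B and Proposal D advance.
Runoff: Proposal B is ranked above Proposal D on 19 ballots, Proposal D above Proposal B on 23.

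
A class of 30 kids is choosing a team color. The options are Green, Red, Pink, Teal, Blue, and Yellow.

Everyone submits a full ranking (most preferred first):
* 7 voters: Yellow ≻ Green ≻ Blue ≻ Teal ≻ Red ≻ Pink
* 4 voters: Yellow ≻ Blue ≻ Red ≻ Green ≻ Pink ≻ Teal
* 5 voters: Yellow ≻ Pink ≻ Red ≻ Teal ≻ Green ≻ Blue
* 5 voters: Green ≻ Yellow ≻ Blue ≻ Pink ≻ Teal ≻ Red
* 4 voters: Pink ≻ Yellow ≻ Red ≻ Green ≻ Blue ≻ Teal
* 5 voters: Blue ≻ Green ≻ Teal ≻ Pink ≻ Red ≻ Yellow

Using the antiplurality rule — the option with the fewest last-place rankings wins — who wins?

Last-place votes: Green 0, Red 5, Pink 7, Teal 8, Blue 5, Yellow 5.

Green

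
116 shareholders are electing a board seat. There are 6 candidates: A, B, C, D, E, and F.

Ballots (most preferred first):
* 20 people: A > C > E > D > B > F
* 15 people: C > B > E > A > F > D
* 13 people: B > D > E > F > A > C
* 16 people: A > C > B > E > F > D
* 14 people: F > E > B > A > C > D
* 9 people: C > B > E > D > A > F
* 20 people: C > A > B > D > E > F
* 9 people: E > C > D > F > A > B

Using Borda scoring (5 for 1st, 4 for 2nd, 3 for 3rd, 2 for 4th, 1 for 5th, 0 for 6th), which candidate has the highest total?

A: 20×5 + 15×2 + 13×1 + 16×5 + 14×2 + 9×1 + 20×4 + 9×1 = 349
B: 20×1 + 15×4 + 13×5 + 16×3 + 14×3 + 9×4 + 20×3 + 9×0 = 331
C: 20×4 + 15×5 + 13×0 + 16×4 + 14×1 + 9×5 + 20×5 + 9×4 = 414
D: 20×2 + 15×0 + 13×4 + 16×0 + 14×0 + 9×2 + 20×2 + 9×3 = 177
E: 20×3 + 15×3 + 13×3 + 16×2 + 14×4 + 9×3 + 20×1 + 9×5 = 324
F: 20×0 + 15×1 + 13×2 + 16×1 + 14×5 + 9×0 + 20×0 + 9×2 = 145

C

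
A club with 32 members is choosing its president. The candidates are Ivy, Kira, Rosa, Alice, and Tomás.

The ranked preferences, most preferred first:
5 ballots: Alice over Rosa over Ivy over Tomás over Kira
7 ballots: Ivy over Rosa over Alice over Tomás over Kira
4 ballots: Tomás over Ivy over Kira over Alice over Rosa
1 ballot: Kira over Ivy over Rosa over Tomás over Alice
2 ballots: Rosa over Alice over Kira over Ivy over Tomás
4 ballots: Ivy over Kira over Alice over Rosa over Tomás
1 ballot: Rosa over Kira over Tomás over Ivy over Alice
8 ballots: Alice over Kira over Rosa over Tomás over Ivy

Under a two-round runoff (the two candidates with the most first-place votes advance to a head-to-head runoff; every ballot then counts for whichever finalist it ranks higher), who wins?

Ivy

Round 1 first-place votes: Ivy 11, Kira 1, Rosa 3, Alice 13, Tomás 4. Alice and Ivy advance.
Runoff: Alice is ranked above Ivy on 15 ballots, Ivy above Alice on 17.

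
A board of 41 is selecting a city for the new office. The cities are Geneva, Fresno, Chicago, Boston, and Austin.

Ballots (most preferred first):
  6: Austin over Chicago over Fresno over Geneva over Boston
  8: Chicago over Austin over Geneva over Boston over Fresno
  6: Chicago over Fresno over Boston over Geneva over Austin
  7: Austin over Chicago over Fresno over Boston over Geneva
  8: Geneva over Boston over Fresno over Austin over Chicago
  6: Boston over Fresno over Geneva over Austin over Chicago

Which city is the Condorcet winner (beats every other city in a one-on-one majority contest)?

Austin vs Geneva: 21–20
Austin vs Fresno: 21–20
Austin vs Chicago: 27–14
Austin vs Boston: 21–20
Austin beats every other city.

Austin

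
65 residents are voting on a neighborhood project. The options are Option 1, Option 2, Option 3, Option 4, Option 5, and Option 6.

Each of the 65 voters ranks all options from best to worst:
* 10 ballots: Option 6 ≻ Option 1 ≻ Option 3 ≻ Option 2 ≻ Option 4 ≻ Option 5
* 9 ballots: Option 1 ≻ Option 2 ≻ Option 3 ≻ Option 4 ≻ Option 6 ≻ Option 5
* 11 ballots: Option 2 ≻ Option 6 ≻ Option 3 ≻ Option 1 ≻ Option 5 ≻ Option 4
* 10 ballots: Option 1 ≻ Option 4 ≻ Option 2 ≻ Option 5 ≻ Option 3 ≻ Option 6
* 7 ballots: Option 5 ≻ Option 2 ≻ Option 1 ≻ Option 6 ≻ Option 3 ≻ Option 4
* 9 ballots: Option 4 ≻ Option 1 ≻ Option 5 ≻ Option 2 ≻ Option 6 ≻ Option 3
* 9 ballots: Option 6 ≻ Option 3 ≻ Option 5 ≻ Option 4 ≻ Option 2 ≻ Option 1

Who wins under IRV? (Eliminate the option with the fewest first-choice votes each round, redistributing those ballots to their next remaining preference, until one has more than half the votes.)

Round 1: Option 1 19, Option 2 11, Option 3 0, Option 4 9, Option 5 7, Option 6 19. Option 3 eliminated.
Round 2: Option 1 19, Option 2 11, Option 4 9, Option 5 7, Option 6 19. Option 5 eliminated.
Round 3: Option 1 19, Option 2 18, Option 4 9, Option 6 19. Option 4 eliminated.
Round 4: Option 1 28, Option 2 18, Option 6 19. Option 2 eliminated.
Round 5: Option 1 35, Option 6 30. Option 1 has a majority (≥33).

Option 1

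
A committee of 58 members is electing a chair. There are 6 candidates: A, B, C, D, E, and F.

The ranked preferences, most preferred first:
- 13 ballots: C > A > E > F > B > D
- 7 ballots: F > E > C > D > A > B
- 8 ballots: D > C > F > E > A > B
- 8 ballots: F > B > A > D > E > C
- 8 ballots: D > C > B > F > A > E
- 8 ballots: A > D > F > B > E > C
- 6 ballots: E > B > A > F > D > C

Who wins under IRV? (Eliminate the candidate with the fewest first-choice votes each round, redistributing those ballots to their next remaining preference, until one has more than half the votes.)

A

Round 1: A 8, B 0, C 13, D 16, E 6, F 15. B eliminated.
Round 2: A 8, C 13, D 16, E 6, F 15. E eliminated.
Round 3: A 14, C 13, D 16, F 15. C eliminated.
Round 4: A 27, D 16, F 15. F eliminated.
Round 5: A 35, D 23. A has a majority (≥30).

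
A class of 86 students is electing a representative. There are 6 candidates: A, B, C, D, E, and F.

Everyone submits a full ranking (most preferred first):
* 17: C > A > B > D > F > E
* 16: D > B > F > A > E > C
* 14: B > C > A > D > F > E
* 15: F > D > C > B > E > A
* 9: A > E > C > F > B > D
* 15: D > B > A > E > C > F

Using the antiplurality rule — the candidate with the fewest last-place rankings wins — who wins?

B

Last-place votes: A 15, B 0, C 16, D 9, E 31, F 15.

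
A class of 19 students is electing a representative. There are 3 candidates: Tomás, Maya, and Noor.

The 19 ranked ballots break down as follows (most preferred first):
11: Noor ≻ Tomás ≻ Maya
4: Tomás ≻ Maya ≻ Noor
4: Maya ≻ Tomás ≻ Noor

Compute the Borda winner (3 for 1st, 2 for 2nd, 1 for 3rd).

Tomás

Tomás: 11×2 + 4×3 + 4×2 = 42
Maya: 11×1 + 4×2 + 4×3 = 31
Noor: 11×3 + 4×1 + 4×1 = 41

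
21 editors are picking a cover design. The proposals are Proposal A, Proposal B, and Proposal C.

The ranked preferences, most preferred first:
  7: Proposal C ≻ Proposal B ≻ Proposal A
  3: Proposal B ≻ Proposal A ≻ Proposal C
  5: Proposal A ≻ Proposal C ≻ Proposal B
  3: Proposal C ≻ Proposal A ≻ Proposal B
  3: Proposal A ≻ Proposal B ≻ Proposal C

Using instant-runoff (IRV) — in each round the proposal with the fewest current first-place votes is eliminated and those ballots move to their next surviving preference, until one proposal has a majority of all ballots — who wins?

Round 1: Proposal A 8, Proposal B 3, Proposal C 10. Proposal B eliminated.
Round 2: Proposal A 11, Proposal C 10. Proposal A has a majority (≥11).

Proposal A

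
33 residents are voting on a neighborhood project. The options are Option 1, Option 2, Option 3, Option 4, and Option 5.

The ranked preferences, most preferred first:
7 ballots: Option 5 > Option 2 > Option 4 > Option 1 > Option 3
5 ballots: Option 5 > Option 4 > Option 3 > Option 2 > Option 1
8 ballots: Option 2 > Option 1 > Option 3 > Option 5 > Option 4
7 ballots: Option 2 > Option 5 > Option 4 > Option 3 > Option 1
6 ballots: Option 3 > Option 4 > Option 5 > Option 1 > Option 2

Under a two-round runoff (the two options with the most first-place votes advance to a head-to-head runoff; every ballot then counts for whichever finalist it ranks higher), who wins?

Round 1 first-place votes: Option 1 0, Option 2 15, Option 3 6, Option 4 0, Option 5 12. Option 2 and Option 5 advance.
Runoff: Option 2 is ranked above Option 5 on 15 ballots, Option 5 above Option 2 on 18.

Option 5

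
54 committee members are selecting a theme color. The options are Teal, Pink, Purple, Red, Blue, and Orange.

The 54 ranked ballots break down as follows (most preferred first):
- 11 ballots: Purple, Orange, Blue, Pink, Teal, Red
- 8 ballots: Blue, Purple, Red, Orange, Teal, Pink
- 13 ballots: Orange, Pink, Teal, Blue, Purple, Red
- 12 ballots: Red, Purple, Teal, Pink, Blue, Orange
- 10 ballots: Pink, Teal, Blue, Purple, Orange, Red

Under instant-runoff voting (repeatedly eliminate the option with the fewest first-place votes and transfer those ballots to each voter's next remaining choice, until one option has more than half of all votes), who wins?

Purple

Round 1: Teal 0, Pink 10, Purple 11, Red 12, Blue 8, Orange 13. Teal eliminated.
Round 2: Pink 10, Purple 11, Red 12, Blue 8, Orange 13. Blue eliminated.
Round 3: Pink 10, Purple 19, Red 12, Orange 13. Pink eliminated.
Round 4: Purple 29, Red 12, Orange 13. Purple has a majority (≥28).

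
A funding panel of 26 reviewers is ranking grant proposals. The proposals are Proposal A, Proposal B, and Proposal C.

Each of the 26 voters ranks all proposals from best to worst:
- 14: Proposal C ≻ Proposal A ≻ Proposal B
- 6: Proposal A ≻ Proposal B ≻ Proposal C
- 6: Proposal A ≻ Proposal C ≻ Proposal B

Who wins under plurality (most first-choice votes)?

Proposal C

First-place votes: Proposal A 12, Proposal B 0, Proposal C 14.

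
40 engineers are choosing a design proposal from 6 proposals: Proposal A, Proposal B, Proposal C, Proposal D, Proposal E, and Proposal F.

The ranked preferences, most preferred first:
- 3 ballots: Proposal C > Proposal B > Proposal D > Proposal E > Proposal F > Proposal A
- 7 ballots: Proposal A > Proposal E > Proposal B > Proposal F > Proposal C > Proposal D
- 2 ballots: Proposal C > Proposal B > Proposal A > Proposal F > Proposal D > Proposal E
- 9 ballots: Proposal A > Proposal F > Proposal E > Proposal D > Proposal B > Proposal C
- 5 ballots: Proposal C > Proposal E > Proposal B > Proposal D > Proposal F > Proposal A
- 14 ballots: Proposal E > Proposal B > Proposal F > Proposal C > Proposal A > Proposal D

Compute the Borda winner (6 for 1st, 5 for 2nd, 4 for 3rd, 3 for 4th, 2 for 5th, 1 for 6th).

Proposal E

Proposal A: 3×1 + 7×6 + 2×4 + 9×6 + 5×1 + 14×2 = 140
Proposal B: 3×5 + 7×4 + 2×5 + 9×2 + 5×4 + 14×5 = 161
Proposal C: 3×6 + 7×2 + 2×6 + 9×1 + 5×6 + 14×3 = 125
Proposal D: 3×4 + 7×1 + 2×2 + 9×3 + 5×3 + 14×1 = 79
Proposal E: 3×3 + 7×5 + 2×1 + 9×4 + 5×5 + 14×6 = 191
Proposal F: 3×2 + 7×3 + 2×3 + 9×5 + 5×2 + 14×4 = 144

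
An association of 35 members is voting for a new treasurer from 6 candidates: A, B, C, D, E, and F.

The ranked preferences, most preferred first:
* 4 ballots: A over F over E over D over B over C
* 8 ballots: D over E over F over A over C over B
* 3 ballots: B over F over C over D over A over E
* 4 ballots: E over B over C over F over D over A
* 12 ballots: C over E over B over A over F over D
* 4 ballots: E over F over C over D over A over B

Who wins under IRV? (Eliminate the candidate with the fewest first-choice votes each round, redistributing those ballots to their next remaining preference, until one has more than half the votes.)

E

Round 1: A 4, B 3, C 12, D 8, E 8, F 0. F eliminated.
Round 2: A 4, B 3, C 12, D 8, E 8. B eliminated.
Round 3: A 4, C 15, D 8, E 8. A eliminated.
Round 4: C 15, D 8, E 12. D eliminated.
Round 5: C 15, E 20. E has a majority (≥18).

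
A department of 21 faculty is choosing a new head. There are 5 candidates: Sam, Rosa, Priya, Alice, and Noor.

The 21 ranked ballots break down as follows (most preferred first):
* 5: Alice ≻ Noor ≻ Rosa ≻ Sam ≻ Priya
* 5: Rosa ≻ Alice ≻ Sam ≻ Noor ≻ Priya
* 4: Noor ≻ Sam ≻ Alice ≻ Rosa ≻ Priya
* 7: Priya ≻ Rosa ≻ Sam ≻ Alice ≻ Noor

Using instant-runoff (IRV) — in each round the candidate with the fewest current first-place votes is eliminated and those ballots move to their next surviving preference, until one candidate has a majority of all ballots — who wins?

Alice

Round 1: Sam 0, Rosa 5, Priya 7, Alice 5, Noor 4. Sam eliminated.
Round 2: Rosa 5, Priya 7, Alice 5, Noor 4. Noor eliminated.
Round 3: Rosa 5, Priya 7, Alice 9. Rosa eliminated.
Round 4: Priya 7, Alice 14. Alice has a majority (≥11).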